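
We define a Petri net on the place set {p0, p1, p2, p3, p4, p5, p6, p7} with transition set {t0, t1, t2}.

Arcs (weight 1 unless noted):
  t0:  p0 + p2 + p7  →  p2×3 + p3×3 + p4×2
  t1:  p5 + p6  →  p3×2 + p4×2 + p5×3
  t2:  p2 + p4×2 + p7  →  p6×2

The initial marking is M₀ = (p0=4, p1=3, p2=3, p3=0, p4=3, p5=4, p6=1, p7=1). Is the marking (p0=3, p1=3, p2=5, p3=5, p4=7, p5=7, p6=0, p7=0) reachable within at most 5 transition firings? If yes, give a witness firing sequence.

depth 0: 1 marking
depth 1: 4 markings reached so far
depth 2: 6 markings reached so far
depth 3: 7 markings reached so far
depth 4: 8 markings reached so far
depth 5: 8 markings reached so far
(frontier empty at depth 5; search complete)
target is not among the 8 markings reachable within 5 steps

NO — not reachable within 5 firings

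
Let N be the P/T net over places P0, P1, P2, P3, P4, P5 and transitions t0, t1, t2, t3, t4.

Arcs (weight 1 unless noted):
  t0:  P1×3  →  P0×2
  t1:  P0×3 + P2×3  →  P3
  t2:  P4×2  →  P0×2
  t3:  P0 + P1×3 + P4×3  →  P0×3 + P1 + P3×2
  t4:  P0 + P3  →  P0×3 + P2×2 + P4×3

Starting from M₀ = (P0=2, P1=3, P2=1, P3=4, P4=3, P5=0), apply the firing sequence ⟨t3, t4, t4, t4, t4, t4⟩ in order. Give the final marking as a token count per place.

step 1: fire t3:  (P0=2, P1=3, P2=1, P3=4, P4=3, P5=0) → (P0=4, P1=1, P2=1, P3=6, P4=0, P5=0)
step 2: fire t4:  (P0=4, P1=1, P2=1, P3=6, P4=0, P5=0) → (P0=6, P1=1, P2=3, P3=5, P4=3, P5=0)
step 3: fire t4:  (P0=6, P1=1, P2=3, P3=5, P4=3, P5=0) → (P0=8, P1=1, P2=5, P3=4, P4=6, P5=0)
step 4: fire t4:  (P0=8, P1=1, P2=5, P3=4, P4=6, P5=0) → (P0=10, P1=1, P2=7, P3=3, P4=9, P5=0)
step 5: fire t4:  (P0=10, P1=1, P2=7, P3=3, P4=9, P5=0) → (P0=12, P1=1, P2=9, P3=2, P4=12, P5=0)
step 6: fire t4:  (P0=12, P1=1, P2=9, P3=2, P4=12, P5=0) → (P0=14, P1=1, P2=11, P3=1, P4=15, P5=0)

(P0=14, P1=1, P2=11, P3=1, P4=15, P5=0)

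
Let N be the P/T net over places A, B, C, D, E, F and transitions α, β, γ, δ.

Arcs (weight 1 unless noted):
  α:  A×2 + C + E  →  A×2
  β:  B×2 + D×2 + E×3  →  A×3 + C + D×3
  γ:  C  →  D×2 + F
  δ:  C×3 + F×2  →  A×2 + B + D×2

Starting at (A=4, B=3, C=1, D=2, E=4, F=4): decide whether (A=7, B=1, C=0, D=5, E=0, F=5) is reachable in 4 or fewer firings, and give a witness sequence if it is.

YES — reachable via ⟨α, β, γ⟩ (3 firings)

step 1: fire α:  (A=4, B=3, C=1, D=2, E=4, F=4) → (A=4, B=3, C=0, D=2, E=3, F=4)
step 2: fire β:  (A=4, B=3, C=0, D=2, E=3, F=4) → (A=7, B=1, C=1, D=3, E=0, F=4)
step 3: fire γ:  (A=7, B=1, C=1, D=3, E=0, F=4) → (A=7, B=1, C=0, D=5, E=0, F=5)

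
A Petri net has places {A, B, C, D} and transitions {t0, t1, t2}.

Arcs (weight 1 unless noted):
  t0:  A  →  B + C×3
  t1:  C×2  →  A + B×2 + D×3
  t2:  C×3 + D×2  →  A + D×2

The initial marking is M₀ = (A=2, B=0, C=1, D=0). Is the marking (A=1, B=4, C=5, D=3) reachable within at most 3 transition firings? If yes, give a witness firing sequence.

step 1: fire t0:  (A=2, B=0, C=1, D=0) → (A=1, B=1, C=4, D=0)
step 2: fire t0:  (A=1, B=1, C=4, D=0) → (A=0, B=2, C=7, D=0)
step 3: fire t1:  (A=0, B=2, C=7, D=0) → (A=1, B=4, C=5, D=3)

YES — reachable via ⟨t0, t0, t1⟩ (3 firings)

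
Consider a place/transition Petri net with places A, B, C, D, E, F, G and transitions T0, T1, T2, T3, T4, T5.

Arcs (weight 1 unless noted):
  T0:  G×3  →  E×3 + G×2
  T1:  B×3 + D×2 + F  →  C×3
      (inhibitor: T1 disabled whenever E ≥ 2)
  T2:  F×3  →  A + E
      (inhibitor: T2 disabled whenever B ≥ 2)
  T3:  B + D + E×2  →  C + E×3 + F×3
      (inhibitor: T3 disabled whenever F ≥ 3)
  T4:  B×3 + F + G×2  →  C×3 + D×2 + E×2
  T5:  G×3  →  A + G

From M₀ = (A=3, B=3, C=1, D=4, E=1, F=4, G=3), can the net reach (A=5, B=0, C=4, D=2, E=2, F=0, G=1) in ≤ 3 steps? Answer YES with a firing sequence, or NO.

YES — reachable via ⟨T1, T2, T5⟩ (3 firings)

step 1: fire T1:  (A=3, B=3, C=1, D=4, E=1, F=4, G=3) → (A=3, B=0, C=4, D=2, E=1, F=3, G=3)
step 2: fire T2:  (A=3, B=0, C=4, D=2, E=1, F=3, G=3) → (A=4, B=0, C=4, D=2, E=2, F=0, G=3)
step 3: fire T5:  (A=4, B=0, C=4, D=2, E=2, F=0, G=3) → (A=5, B=0, C=4, D=2, E=2, F=0, G=1)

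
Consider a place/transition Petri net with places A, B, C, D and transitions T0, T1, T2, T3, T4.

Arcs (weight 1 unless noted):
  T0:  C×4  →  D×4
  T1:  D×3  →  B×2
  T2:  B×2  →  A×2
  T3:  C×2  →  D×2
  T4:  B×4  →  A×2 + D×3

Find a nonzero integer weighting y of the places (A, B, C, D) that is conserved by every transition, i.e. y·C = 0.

y = (A:3, B:3, C:2, D:2)

Incidence matrix C (rows=places, cols=transitions):
       T0   T1   T2   T3   T4
    A   0    0    2    0    2
    B   0    2   -2    0   -4
    C  -4    0    0   -2    0
    D   4   -3    0    2    3

Candidate y = [3, 3, 2, 2]; check y·C column-wise:
  col T0: 3·0 + 3·0 + 2·-4 + 2·4 = 0
  col T1: 3·0 + 3·2 + 2·0 + 2·-3 = 0
  col T2: 3·2 + 3·-2 + 2·0 + 2·0 = 0
  col T3: 3·0 + 3·0 + 2·-2 + 2·2 = 0
  col T4: 3·2 + 3·-4 + 2·0 + 2·3 = 0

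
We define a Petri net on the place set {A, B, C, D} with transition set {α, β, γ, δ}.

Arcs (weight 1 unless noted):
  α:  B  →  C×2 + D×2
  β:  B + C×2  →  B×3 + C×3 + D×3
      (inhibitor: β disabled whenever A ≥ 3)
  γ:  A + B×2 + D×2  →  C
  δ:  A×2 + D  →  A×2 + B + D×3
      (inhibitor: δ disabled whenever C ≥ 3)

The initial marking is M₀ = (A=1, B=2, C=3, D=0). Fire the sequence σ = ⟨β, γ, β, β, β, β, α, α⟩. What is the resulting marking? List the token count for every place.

(A=0, B=8, C=13, D=17)

step 1: fire β:  (A=1, B=2, C=3, D=0) → (A=1, B=4, C=4, D=3)
step 2: fire γ:  (A=1, B=4, C=4, D=3) → (A=0, B=2, C=5, D=1)
step 3: fire β:  (A=0, B=2, C=5, D=1) → (A=0, B=4, C=6, D=4)
step 4: fire β:  (A=0, B=4, C=6, D=4) → (A=0, B=6, C=7, D=7)
step 5: fire β:  (A=0, B=6, C=7, D=7) → (A=0, B=8, C=8, D=10)
step 6: fire β:  (A=0, B=8, C=8, D=10) → (A=0, B=10, C=9, D=13)
step 7: fire α:  (A=0, B=10, C=9, D=13) → (A=0, B=9, C=11, D=15)
step 8: fire α:  (A=0, B=9, C=11, D=15) → (A=0, B=8, C=13, D=17)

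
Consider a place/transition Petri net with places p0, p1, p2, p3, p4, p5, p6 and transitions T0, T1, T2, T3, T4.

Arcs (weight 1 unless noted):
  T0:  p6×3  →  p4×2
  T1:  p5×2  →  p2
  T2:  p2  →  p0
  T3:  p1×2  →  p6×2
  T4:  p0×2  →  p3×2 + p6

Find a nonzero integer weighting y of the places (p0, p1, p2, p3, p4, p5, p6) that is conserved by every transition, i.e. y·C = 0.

Incidence matrix C (rows=places, cols=transitions):
       T0   T1   T2   T3   T4
   p0   0    0    1    0   -2
   p1   0    0    0   -2    0
   p2   0    1   -1    0    0
   p3   0    0    0    0    2
   p4   2    0    0    0    0
   p5   0   -2    0    0    0
   p6  -3    0    0    2    1

Candidate y = [2, 0, 2, 2, 0, 1, 0]; check y·C column-wise:
  col T0: 2·0 + 2·0 + 2·0 + 0·2 + 1·0 + 0·-3 = 0
  col T1: 2·0 + 2·1 + 2·0 + 1·-2 = 0
  col T2: 2·1 + 2·-1 + 2·0 + 1·0 = 0
  col T3: 2·0 + 0·-2 + 2·0 + 2·0 + 1·0 + 0·2 = 0
  col T4: 2·-2 + 2·0 + 2·2 + 1·0 + 0·1 = 0

y = (p0:2, p1:0, p2:2, p3:2, p4:0, p5:1, p6:0)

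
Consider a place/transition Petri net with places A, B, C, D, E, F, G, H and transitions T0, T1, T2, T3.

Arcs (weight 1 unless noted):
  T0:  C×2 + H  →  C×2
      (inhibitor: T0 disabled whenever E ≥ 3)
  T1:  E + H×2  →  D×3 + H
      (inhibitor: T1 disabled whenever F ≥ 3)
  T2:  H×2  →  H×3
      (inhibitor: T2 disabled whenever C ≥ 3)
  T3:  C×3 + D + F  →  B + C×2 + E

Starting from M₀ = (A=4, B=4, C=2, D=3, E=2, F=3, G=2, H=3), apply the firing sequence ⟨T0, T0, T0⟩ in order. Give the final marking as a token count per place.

step 1: fire T0:  (A=4, B=4, C=2, D=3, E=2, F=3, G=2, H=3) → (A=4, B=4, C=2, D=3, E=2, F=3, G=2, H=2)
step 2: fire T0:  (A=4, B=4, C=2, D=3, E=2, F=3, G=2, H=2) → (A=4, B=4, C=2, D=3, E=2, F=3, G=2, H=1)
step 3: fire T0:  (A=4, B=4, C=2, D=3, E=2, F=3, G=2, H=1) → (A=4, B=4, C=2, D=3, E=2, F=3, G=2, H=0)

(A=4, B=4, C=2, D=3, E=2, F=3, G=2, H=0)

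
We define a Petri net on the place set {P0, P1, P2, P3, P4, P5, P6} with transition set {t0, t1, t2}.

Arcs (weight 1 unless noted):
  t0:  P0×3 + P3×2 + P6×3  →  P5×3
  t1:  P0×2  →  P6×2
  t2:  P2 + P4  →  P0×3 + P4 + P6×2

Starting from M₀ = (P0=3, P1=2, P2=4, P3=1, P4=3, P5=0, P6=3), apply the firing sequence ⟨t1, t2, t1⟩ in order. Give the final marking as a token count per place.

(P0=2, P1=2, P2=3, P3=1, P4=3, P5=0, P6=9)

step 1: fire t1:  (P0=3, P1=2, P2=4, P3=1, P4=3, P5=0, P6=3) → (P0=1, P1=2, P2=4, P3=1, P4=3, P5=0, P6=5)
step 2: fire t2:  (P0=1, P1=2, P2=4, P3=1, P4=3, P5=0, P6=5) → (P0=4, P1=2, P2=3, P3=1, P4=3, P5=0, P6=7)
step 3: fire t1:  (P0=4, P1=2, P2=3, P3=1, P4=3, P5=0, P6=7) → (P0=2, P1=2, P2=3, P3=1, P4=3, P5=0, P6=9)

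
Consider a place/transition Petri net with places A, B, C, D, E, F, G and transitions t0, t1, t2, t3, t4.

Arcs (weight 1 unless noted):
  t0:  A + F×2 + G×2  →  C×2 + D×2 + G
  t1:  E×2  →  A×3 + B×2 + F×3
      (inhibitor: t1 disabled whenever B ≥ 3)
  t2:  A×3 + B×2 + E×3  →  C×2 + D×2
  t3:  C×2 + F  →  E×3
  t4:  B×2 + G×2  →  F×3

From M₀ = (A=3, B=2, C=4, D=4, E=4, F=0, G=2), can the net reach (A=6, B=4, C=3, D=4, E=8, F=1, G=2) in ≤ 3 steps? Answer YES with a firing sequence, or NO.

NO — not reachable within 3 firings

depth 0: 1 marking
depth 1: 4 markings reached so far
depth 2: 8 markings reached so far
depth 3: 14 markings reached so far
target is not among the 14 markings reachable within 3 steps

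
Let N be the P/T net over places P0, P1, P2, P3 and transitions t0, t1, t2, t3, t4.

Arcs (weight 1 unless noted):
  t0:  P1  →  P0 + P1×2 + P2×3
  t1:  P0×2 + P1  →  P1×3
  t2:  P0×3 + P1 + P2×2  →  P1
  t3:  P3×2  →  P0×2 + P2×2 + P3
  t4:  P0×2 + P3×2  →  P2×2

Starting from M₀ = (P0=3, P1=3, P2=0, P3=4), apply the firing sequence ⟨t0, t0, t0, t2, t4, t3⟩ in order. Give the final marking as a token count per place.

(P0=3, P1=6, P2=11, P3=1)

step 1: fire t0:  (P0=3, P1=3, P2=0, P3=4) → (P0=4, P1=4, P2=3, P3=4)
step 2: fire t0:  (P0=4, P1=4, P2=3, P3=4) → (P0=5, P1=5, P2=6, P3=4)
step 3: fire t0:  (P0=5, P1=5, P2=6, P3=4) → (P0=6, P1=6, P2=9, P3=4)
step 4: fire t2:  (P0=6, P1=6, P2=9, P3=4) → (P0=3, P1=6, P2=7, P3=4)
step 5: fire t4:  (P0=3, P1=6, P2=7, P3=4) → (P0=1, P1=6, P2=9, P3=2)
step 6: fire t3:  (P0=1, P1=6, P2=9, P3=2) → (P0=3, P1=6, P2=11, P3=1)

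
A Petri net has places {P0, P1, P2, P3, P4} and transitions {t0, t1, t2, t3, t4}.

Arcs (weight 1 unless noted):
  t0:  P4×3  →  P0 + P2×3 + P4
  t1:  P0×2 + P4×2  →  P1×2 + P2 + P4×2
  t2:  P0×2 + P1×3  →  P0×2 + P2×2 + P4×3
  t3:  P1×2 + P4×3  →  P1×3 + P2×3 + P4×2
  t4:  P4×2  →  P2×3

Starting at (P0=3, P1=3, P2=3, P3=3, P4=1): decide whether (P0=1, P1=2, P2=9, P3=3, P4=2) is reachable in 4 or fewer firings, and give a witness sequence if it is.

YES — reachable via ⟨t2, t1, t4⟩ (3 firings)

step 1: fire t2:  (P0=3, P1=3, P2=3, P3=3, P4=1) → (P0=3, P1=0, P2=5, P3=3, P4=4)
step 2: fire t1:  (P0=3, P1=0, P2=5, P3=3, P4=4) → (P0=1, P1=2, P2=6, P3=3, P4=4)
step 3: fire t4:  (P0=1, P1=2, P2=6, P3=3, P4=4) → (P0=1, P1=2, P2=9, P3=3, P4=2)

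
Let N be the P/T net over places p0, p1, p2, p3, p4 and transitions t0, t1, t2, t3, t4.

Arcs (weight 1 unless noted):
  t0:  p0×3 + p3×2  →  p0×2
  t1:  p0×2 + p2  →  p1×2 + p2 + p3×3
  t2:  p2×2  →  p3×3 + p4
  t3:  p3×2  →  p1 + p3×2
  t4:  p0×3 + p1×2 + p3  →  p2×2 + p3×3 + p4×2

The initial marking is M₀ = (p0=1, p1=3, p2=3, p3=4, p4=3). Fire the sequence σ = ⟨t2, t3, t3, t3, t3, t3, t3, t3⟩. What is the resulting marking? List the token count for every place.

step 1: fire t2:  (p0=1, p1=3, p2=3, p3=4, p4=3) → (p0=1, p1=3, p2=1, p3=7, p4=4)
step 2: fire t3:  (p0=1, p1=3, p2=1, p3=7, p4=4) → (p0=1, p1=4, p2=1, p3=7, p4=4)
step 3: fire t3:  (p0=1, p1=4, p2=1, p3=7, p4=4) → (p0=1, p1=5, p2=1, p3=7, p4=4)
step 4: fire t3:  (p0=1, p1=5, p2=1, p3=7, p4=4) → (p0=1, p1=6, p2=1, p3=7, p4=4)
step 5: fire t3:  (p0=1, p1=6, p2=1, p3=7, p4=4) → (p0=1, p1=7, p2=1, p3=7, p4=4)
step 6: fire t3:  (p0=1, p1=7, p2=1, p3=7, p4=4) → (p0=1, p1=8, p2=1, p3=7, p4=4)
step 7: fire t3:  (p0=1, p1=8, p2=1, p3=7, p4=4) → (p0=1, p1=9, p2=1, p3=7, p4=4)
step 8: fire t3:  (p0=1, p1=9, p2=1, p3=7, p4=4) → (p0=1, p1=10, p2=1, p3=7, p4=4)

(p0=1, p1=10, p2=1, p3=7, p4=4)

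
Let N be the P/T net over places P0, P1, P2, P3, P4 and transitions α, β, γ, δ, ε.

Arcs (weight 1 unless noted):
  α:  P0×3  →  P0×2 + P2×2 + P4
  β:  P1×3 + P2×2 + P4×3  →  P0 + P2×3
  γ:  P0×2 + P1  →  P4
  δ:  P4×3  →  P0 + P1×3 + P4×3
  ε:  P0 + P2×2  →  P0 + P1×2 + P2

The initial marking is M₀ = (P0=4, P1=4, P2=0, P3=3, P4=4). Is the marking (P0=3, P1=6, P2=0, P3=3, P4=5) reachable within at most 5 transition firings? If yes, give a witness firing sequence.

step 1: fire γ:  (P0=4, P1=4, P2=0, P3=3, P4=4) → (P0=2, P1=3, P2=0, P3=3, P4=5)
step 2: fire δ:  (P0=2, P1=3, P2=0, P3=3, P4=5) → (P0=3, P1=6, P2=0, P3=3, P4=5)

YES — reachable via ⟨γ, δ⟩ (2 firings)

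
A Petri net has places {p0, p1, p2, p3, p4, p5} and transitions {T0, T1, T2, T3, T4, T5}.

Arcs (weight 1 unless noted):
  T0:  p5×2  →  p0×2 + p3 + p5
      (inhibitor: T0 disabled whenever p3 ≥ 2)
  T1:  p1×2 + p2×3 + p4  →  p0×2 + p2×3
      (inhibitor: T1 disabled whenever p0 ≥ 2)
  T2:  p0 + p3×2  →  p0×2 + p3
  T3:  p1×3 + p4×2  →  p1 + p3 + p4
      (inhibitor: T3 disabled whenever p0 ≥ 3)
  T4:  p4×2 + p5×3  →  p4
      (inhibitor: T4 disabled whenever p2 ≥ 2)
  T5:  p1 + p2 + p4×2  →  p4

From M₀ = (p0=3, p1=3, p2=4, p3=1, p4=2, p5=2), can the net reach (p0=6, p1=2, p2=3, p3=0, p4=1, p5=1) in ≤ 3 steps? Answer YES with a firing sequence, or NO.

depth 0: 1 marking
depth 1: 3 markings reached so far
depth 2: 5 markings reached so far
depth 3: 6 markings reached so far
target is not among the 6 markings reachable within 3 steps

NO — not reachable within 3 firings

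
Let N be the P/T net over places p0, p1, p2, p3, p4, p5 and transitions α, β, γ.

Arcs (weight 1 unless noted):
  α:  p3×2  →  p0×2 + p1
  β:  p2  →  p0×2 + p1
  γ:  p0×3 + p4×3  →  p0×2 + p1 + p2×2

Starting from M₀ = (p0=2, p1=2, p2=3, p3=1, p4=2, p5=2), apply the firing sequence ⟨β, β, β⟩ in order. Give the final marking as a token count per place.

(p0=8, p1=5, p2=0, p3=1, p4=2, p5=2)

step 1: fire β:  (p0=2, p1=2, p2=3, p3=1, p4=2, p5=2) → (p0=4, p1=3, p2=2, p3=1, p4=2, p5=2)
step 2: fire β:  (p0=4, p1=3, p2=2, p3=1, p4=2, p5=2) → (p0=6, p1=4, p2=1, p3=1, p4=2, p5=2)
step 3: fire β:  (p0=6, p1=4, p2=1, p3=1, p4=2, p5=2) → (p0=8, p1=5, p2=0, p3=1, p4=2, p5=2)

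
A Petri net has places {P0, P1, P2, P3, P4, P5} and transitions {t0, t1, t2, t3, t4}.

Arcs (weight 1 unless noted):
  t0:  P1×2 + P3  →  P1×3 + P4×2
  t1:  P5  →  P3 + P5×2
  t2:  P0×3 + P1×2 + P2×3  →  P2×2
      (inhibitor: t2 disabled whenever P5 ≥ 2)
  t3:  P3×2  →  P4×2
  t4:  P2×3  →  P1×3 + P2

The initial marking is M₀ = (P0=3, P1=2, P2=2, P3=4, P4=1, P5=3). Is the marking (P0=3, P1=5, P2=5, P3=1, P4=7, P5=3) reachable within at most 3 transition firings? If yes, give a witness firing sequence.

depth 0: 1 marking
depth 1: 4 markings reached so far
depth 2: 10 markings reached so far
depth 3: 18 markings reached so far
target is not among the 18 markings reachable within 3 steps

NO — not reachable within 3 firings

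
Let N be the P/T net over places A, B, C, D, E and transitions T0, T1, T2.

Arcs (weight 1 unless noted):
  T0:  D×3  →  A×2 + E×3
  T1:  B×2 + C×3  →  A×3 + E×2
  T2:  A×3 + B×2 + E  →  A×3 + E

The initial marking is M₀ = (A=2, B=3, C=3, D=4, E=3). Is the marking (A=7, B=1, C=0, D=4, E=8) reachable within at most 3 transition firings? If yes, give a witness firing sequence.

depth 0: 1 marking
depth 1: 3 markings reached so far
depth 2: 5 markings reached so far
depth 3: 5 markings reached so far
(frontier empty at depth 3; search complete)
target is not among the 5 markings reachable within 3 steps

NO — not reachable within 3 firings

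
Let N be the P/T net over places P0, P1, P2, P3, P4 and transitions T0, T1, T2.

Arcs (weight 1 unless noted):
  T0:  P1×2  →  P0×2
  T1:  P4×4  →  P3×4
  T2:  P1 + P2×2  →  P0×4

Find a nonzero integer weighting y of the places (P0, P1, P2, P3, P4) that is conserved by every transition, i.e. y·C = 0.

Incidence matrix C (rows=places, cols=transitions):
       T0   T1   T2
   P0   2    0    4
   P1  -2    0   -1
   P2   0    0   -2
   P3   0    4    0
   P4   0   -4    0

Candidate y = [2, 2, 3, 0, 0]; check y·C column-wise:
  col T0: 2·2 + 2·-2 + 3·0 = 0
  col T1: 2·0 + 2·0 + 3·0 + 0·4 + 0·-4 = 0
  col T2: 2·4 + 2·-1 + 3·-2 = 0

y = (P0:2, P1:2, P2:3, P3:0, P4:0)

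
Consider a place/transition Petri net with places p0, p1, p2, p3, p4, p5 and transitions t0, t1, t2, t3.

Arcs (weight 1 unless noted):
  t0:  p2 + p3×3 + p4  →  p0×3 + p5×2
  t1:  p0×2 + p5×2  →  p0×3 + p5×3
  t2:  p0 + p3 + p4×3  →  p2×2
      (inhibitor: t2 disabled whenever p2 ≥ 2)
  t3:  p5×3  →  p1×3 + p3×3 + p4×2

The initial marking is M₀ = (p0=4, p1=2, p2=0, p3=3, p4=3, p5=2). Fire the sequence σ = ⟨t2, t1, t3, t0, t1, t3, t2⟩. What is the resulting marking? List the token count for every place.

(p0=7, p1=8, p2=3, p3=4, p4=0, p5=0)

step 1: fire t2:  (p0=4, p1=2, p2=0, p3=3, p4=3, p5=2) → (p0=3, p1=2, p2=2, p3=2, p4=0, p5=2)
step 2: fire t1:  (p0=3, p1=2, p2=2, p3=2, p4=0, p5=2) → (p0=4, p1=2, p2=2, p3=2, p4=0, p5=3)
step 3: fire t3:  (p0=4, p1=2, p2=2, p3=2, p4=0, p5=3) → (p0=4, p1=5, p2=2, p3=5, p4=2, p5=0)
step 4: fire t0:  (p0=4, p1=5, p2=2, p3=5, p4=2, p5=0) → (p0=7, p1=5, p2=1, p3=2, p4=1, p5=2)
step 5: fire t1:  (p0=7, p1=5, p2=1, p3=2, p4=1, p5=2) → (p0=8, p1=5, p2=1, p3=2, p4=1, p5=3)
step 6: fire t3:  (p0=8, p1=5, p2=1, p3=2, p4=1, p5=3) → (p0=8, p1=8, p2=1, p3=5, p4=3, p5=0)
step 7: fire t2:  (p0=8, p1=8, p2=1, p3=5, p4=3, p5=0) → (p0=7, p1=8, p2=3, p3=4, p4=0, p5=0)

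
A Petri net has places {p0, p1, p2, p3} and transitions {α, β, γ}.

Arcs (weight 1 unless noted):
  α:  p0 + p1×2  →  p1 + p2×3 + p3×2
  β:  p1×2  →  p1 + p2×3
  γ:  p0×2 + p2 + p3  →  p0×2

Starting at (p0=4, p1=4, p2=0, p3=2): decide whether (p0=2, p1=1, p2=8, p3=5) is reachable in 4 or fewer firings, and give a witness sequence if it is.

step 1: fire α:  (p0=4, p1=4, p2=0, p3=2) → (p0=3, p1=3, p2=3, p3=4)
step 2: fire α:  (p0=3, p1=3, p2=3, p3=4) → (p0=2, p1=2, p2=6, p3=6)
step 3: fire β:  (p0=2, p1=2, p2=6, p3=6) → (p0=2, p1=1, p2=9, p3=6)
step 4: fire γ:  (p0=2, p1=1, p2=9, p3=6) → (p0=2, p1=1, p2=8, p3=5)

YES — reachable via ⟨α, α, β, γ⟩ (4 firings)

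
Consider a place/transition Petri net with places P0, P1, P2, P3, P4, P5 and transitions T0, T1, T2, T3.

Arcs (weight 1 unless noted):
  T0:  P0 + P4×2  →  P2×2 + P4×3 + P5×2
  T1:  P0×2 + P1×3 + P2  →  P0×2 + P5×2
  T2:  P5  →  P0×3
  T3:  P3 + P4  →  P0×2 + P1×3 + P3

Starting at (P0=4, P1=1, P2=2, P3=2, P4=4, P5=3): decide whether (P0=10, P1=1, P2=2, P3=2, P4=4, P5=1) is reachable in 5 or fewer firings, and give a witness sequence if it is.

YES — reachable via ⟨T2, T2⟩ (2 firings)

step 1: fire T2:  (P0=4, P1=1, P2=2, P3=2, P4=4, P5=3) → (P0=7, P1=1, P2=2, P3=2, P4=4, P5=2)
step 2: fire T2:  (P0=7, P1=1, P2=2, P3=2, P4=4, P5=2) → (P0=10, P1=1, P2=2, P3=2, P4=4, P5=1)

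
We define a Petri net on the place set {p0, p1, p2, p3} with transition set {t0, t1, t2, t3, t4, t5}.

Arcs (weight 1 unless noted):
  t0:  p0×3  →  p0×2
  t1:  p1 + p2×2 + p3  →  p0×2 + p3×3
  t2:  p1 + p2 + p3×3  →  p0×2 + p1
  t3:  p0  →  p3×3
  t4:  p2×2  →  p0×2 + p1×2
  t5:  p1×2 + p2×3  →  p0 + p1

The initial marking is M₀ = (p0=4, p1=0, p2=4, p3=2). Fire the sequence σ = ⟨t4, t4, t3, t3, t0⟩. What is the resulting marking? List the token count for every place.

(p0=5, p1=4, p2=0, p3=8)

step 1: fire t4:  (p0=4, p1=0, p2=4, p3=2) → (p0=6, p1=2, p2=2, p3=2)
step 2: fire t4:  (p0=6, p1=2, p2=2, p3=2) → (p0=8, p1=4, p2=0, p3=2)
step 3: fire t3:  (p0=8, p1=4, p2=0, p3=2) → (p0=7, p1=4, p2=0, p3=5)
step 4: fire t3:  (p0=7, p1=4, p2=0, p3=5) → (p0=6, p1=4, p2=0, p3=8)
step 5: fire t0:  (p0=6, p1=4, p2=0, p3=8) → (p0=5, p1=4, p2=0, p3=8)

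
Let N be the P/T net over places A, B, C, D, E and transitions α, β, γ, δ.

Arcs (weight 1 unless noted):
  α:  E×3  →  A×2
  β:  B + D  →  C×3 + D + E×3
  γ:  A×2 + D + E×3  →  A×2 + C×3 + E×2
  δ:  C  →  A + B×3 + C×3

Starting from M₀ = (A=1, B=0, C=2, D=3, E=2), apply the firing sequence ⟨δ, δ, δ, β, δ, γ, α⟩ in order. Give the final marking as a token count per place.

step 1: fire δ:  (A=1, B=0, C=2, D=3, E=2) → (A=2, B=3, C=4, D=3, E=2)
step 2: fire δ:  (A=2, B=3, C=4, D=3, E=2) → (A=3, B=6, C=6, D=3, E=2)
step 3: fire δ:  (A=3, B=6, C=6, D=3, E=2) → (A=4, B=9, C=8, D=3, E=2)
step 4: fire β:  (A=4, B=9, C=8, D=3, E=2) → (A=4, B=8, C=11, D=3, E=5)
step 5: fire δ:  (A=4, B=8, C=11, D=3, E=5) → (A=5, B=11, C=13, D=3, E=5)
step 6: fire γ:  (A=5, B=11, C=13, D=3, E=5) → (A=5, B=11, C=16, D=2, E=4)
step 7: fire α:  (A=5, B=11, C=16, D=2, E=4) → (A=7, B=11, C=16, D=2, E=1)

(A=7, B=11, C=16, D=2, E=1)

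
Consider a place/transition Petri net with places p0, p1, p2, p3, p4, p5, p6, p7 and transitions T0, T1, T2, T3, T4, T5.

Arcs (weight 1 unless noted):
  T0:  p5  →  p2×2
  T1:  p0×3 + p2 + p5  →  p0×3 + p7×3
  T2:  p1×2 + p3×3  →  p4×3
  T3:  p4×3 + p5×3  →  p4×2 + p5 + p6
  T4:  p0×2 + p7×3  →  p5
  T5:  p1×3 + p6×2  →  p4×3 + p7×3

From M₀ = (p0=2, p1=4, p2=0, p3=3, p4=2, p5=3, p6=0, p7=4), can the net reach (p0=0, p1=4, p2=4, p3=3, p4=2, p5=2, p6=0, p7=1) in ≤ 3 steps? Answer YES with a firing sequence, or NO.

step 1: fire T0:  (p0=2, p1=4, p2=0, p3=3, p4=2, p5=3, p6=0, p7=4) → (p0=2, p1=4, p2=2, p3=3, p4=2, p5=2, p6=0, p7=4)
step 2: fire T0:  (p0=2, p1=4, p2=2, p3=3, p4=2, p5=2, p6=0, p7=4) → (p0=2, p1=4, p2=4, p3=3, p4=2, p5=1, p6=0, p7=4)
step 3: fire T4:  (p0=2, p1=4, p2=4, p3=3, p4=2, p5=1, p6=0, p7=4) → (p0=0, p1=4, p2=4, p3=3, p4=2, p5=2, p6=0, p7=1)

YES — reachable via ⟨T0, T0, T4⟩ (3 firings)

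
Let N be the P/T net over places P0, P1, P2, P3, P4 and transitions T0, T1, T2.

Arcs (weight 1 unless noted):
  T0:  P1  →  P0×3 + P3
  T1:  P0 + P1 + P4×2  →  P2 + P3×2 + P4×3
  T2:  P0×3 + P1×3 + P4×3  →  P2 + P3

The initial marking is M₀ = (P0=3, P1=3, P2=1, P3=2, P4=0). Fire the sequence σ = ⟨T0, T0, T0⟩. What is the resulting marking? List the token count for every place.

step 1: fire T0:  (P0=3, P1=3, P2=1, P3=2, P4=0) → (P0=6, P1=2, P2=1, P3=3, P4=0)
step 2: fire T0:  (P0=6, P1=2, P2=1, P3=3, P4=0) → (P0=9, P1=1, P2=1, P3=4, P4=0)
step 3: fire T0:  (P0=9, P1=1, P2=1, P3=4, P4=0) → (P0=12, P1=0, P2=1, P3=5, P4=0)

(P0=12, P1=0, P2=1, P3=5, P4=0)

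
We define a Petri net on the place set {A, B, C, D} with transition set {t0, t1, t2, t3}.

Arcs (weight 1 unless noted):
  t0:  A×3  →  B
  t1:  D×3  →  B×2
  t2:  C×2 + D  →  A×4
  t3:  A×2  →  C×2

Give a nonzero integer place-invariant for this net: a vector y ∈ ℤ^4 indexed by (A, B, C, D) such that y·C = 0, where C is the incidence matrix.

y = (A:1, B:3, C:1, D:2)

Incidence matrix C (rows=places, cols=transitions):
       t0   t1   t2   t3
    A  -3    0    4   -2
    B   1    2    0    0
    C   0    0   -2    2
    D   0   -3   -1    0

Candidate y = [1, 3, 1, 2]; check y·C column-wise:
  col t0: 1·-3 + 3·1 + 1·0 + 2·0 = 0
  col t1: 1·0 + 3·2 + 1·0 + 2·-3 = 0
  col t2: 1·4 + 3·0 + 1·-2 + 2·-1 = 0
  col t3: 1·-2 + 3·0 + 1·2 + 2·0 = 0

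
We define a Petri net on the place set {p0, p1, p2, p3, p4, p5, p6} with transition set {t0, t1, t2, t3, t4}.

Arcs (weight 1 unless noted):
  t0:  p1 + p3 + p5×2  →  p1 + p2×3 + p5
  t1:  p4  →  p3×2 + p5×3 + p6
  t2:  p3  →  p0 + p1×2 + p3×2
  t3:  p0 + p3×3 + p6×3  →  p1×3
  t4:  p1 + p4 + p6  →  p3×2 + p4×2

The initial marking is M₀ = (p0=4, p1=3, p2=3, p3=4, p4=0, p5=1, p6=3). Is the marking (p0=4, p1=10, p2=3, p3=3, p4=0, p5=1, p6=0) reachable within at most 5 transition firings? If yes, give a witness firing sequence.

NO — not reachable within 5 firings

depth 0: 1 marking
depth 1: 3 markings reached so far
depth 2: 5 markings reached so far
depth 3: 7 markings reached so far
depth 4: 9 markings reached so far
depth 5: 11 markings reached so far
target is not among the 11 markings reachable within 5 steps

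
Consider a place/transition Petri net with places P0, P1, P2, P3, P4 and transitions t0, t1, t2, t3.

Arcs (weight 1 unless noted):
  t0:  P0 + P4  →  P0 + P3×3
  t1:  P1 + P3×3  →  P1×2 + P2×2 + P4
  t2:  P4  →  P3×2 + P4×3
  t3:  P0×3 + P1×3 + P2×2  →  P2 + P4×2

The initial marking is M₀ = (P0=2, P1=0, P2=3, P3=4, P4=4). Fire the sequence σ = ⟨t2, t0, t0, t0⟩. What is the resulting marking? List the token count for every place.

step 1: fire t2:  (P0=2, P1=0, P2=3, P3=4, P4=4) → (P0=2, P1=0, P2=3, P3=6, P4=6)
step 2: fire t0:  (P0=2, P1=0, P2=3, P3=6, P4=6) → (P0=2, P1=0, P2=3, P3=9, P4=5)
step 3: fire t0:  (P0=2, P1=0, P2=3, P3=9, P4=5) → (P0=2, P1=0, P2=3, P3=12, P4=4)
step 4: fire t0:  (P0=2, P1=0, P2=3, P3=12, P4=4) → (P0=2, P1=0, P2=3, P3=15, P4=3)

(P0=2, P1=0, P2=3, P3=15, P4=3)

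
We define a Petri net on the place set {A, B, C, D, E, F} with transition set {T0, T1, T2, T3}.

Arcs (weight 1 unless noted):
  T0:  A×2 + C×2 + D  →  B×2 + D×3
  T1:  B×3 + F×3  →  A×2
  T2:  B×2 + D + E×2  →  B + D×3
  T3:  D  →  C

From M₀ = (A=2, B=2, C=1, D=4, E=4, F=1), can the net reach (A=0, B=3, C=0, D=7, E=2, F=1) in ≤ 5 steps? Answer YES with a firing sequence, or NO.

YES — reachable via ⟨T2, T3, T0⟩ (3 firings)

step 1: fire T2:  (A=2, B=2, C=1, D=4, E=4, F=1) → (A=2, B=1, C=1, D=6, E=2, F=1)
step 2: fire T3:  (A=2, B=1, C=1, D=6, E=2, F=1) → (A=2, B=1, C=2, D=5, E=2, F=1)
step 3: fire T0:  (A=2, B=1, C=2, D=5, E=2, F=1) → (A=0, B=3, C=0, D=7, E=2, F=1)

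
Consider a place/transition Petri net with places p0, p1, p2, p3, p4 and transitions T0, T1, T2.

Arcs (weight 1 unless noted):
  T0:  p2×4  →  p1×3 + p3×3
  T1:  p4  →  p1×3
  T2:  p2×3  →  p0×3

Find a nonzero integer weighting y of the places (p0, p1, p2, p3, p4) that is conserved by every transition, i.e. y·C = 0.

y = (p0:3, p1:0, p2:3, p3:4, p4:0)

Incidence matrix C (rows=places, cols=transitions):
       T0   T1   T2
   p0   0    0    3
   p1   3    3    0
   p2  -4    0   -3
   p3   3    0    0
   p4   0   -1    0

Candidate y = [3, 0, 3, 4, 0]; check y·C column-wise:
  col T0: 3·0 + 0·3 + 3·-4 + 4·3 = 0
  col T1: 3·0 + 0·3 + 3·0 + 4·0 + 0·-1 = 0
  col T2: 3·3 + 3·-3 + 4·0 = 0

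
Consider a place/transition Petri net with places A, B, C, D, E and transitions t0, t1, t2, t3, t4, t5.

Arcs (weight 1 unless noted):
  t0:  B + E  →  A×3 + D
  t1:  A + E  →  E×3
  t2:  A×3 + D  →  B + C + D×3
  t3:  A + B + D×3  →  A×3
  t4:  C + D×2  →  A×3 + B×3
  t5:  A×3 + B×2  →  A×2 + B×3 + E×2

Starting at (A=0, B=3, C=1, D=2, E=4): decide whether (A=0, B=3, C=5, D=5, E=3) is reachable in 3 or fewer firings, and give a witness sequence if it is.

depth 0: 1 marking
depth 1: 3 markings reached so far
depth 2: 11 markings reached so far
depth 3: 26 markings reached so far
target is not among the 26 markings reachable within 3 steps

NO — not reachable within 3 firings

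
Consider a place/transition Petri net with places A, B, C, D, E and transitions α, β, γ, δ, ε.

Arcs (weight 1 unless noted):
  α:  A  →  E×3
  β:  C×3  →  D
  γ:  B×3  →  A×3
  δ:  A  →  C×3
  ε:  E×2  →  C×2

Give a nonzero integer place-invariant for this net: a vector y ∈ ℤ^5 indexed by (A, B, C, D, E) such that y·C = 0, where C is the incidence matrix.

y = (A:3, B:3, C:1, D:3, E:1)

Incidence matrix C (rows=places, cols=transitions):
        α    β    γ    δ    ε
    A  -1    0    3   -1    0
    B   0    0   -3    0    0
    C   0   -3    0    3    2
    D   0    1    0    0    0
    E   3    0    0    0   -2

Candidate y = [3, 3, 1, 3, 1]; check y·C column-wise:
  col α: 3·-1 + 3·0 + 1·0 + 3·0 + 1·3 = 0
  col β: 3·0 + 3·0 + 1·-3 + 3·1 + 1·0 = 0
  col γ: 3·3 + 3·-3 + 1·0 + 3·0 + 1·0 = 0
  col δ: 3·-1 + 3·0 + 1·3 + 3·0 + 1·0 = 0
  col ε: 3·0 + 3·0 + 1·2 + 3·0 + 1·-2 = 0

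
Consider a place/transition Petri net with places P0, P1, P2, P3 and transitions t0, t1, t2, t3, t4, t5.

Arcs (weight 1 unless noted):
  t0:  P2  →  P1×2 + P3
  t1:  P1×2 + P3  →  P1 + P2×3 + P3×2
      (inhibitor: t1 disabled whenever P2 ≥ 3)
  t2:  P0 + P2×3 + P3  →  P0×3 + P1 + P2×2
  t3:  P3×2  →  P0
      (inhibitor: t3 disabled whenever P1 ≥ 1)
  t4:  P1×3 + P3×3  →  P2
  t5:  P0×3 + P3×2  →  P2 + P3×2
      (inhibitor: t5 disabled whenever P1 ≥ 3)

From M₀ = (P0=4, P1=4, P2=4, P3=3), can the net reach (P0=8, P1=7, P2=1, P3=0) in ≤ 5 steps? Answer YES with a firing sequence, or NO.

step 1: fire t2:  (P0=4, P1=4, P2=4, P3=3) → (P0=6, P1=5, P2=3, P3=2)
step 2: fire t2:  (P0=6, P1=5, P2=3, P3=2) → (P0=8, P1=6, P2=2, P3=1)
step 3: fire t0:  (P0=8, P1=6, P2=2, P3=1) → (P0=8, P1=8, P2=1, P3=2)
step 4: fire t0:  (P0=8, P1=8, P2=1, P3=2) → (P0=8, P1=10, P2=0, P3=3)
step 5: fire t4:  (P0=8, P1=10, P2=0, P3=3) → (P0=8, P1=7, P2=1, P3=0)

YES — reachable via ⟨t2, t2, t0, t0, t4⟩ (5 firings)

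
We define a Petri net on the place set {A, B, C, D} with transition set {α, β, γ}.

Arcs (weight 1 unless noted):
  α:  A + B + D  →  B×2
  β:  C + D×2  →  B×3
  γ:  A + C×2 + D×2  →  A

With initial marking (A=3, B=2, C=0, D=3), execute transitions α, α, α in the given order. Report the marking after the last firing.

step 1: fire α:  (A=3, B=2, C=0, D=3) → (A=2, B=3, C=0, D=2)
step 2: fire α:  (A=2, B=3, C=0, D=2) → (A=1, B=4, C=0, D=1)
step 3: fire α:  (A=1, B=4, C=0, D=1) → (A=0, B=5, C=0, D=0)

(A=0, B=5, C=0, D=0)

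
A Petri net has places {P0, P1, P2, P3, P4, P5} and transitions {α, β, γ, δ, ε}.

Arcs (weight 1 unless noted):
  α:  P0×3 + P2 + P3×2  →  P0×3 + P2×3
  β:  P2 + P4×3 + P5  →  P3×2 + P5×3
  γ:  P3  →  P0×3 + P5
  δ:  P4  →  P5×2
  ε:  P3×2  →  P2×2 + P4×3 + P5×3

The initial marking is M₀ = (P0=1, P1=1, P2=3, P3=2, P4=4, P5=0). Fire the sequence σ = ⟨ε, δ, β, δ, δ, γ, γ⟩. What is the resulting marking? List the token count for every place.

(P0=7, P1=1, P2=4, P3=0, P4=1, P5=13)

step 1: fire ε:  (P0=1, P1=1, P2=3, P3=2, P4=4, P5=0) → (P0=1, P1=1, P2=5, P3=0, P4=7, P5=3)
step 2: fire δ:  (P0=1, P1=1, P2=5, P3=0, P4=7, P5=3) → (P0=1, P1=1, P2=5, P3=0, P4=6, P5=5)
step 3: fire β:  (P0=1, P1=1, P2=5, P3=0, P4=6, P5=5) → (P0=1, P1=1, P2=4, P3=2, P4=3, P5=7)
step 4: fire δ:  (P0=1, P1=1, P2=4, P3=2, P4=3, P5=7) → (P0=1, P1=1, P2=4, P3=2, P4=2, P5=9)
step 5: fire δ:  (P0=1, P1=1, P2=4, P3=2, P4=2, P5=9) → (P0=1, P1=1, P2=4, P3=2, P4=1, P5=11)
step 6: fire γ:  (P0=1, P1=1, P2=4, P3=2, P4=1, P5=11) → (P0=4, P1=1, P2=4, P3=1, P4=1, P5=12)
step 7: fire γ:  (P0=4, P1=1, P2=4, P3=1, P4=1, P5=12) → (P0=7, P1=1, P2=4, P3=0, P4=1, P5=13)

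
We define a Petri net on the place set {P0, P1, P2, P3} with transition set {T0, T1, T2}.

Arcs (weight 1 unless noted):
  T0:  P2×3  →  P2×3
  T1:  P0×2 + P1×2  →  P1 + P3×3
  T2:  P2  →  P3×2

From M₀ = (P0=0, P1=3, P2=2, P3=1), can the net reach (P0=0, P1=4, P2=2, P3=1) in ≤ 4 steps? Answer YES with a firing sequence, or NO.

NO — not reachable within 4 firings

depth 0: 1 marking
depth 1: 2 markings reached so far
depth 2: 3 markings reached so far
depth 3: 3 markings reached so far
(frontier empty at depth 3; search complete)
target is not among the 3 markings reachable within 4 steps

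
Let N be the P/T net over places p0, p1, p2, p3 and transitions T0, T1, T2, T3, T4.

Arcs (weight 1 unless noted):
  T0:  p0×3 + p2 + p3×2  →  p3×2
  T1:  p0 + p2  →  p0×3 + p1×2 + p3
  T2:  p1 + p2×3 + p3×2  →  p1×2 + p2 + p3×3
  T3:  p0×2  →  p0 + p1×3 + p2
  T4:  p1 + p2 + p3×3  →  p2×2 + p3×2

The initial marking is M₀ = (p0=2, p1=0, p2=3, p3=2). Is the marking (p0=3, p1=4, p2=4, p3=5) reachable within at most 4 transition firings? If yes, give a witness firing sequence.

depth 0: 1 marking
depth 1: 3 markings reached so far
depth 2: 8 markings reached so far
depth 3: 19 markings reached so far
depth 4: 37 markings reached so far
target is not among the 37 markings reachable within 4 steps

NO — not reachable within 4 firings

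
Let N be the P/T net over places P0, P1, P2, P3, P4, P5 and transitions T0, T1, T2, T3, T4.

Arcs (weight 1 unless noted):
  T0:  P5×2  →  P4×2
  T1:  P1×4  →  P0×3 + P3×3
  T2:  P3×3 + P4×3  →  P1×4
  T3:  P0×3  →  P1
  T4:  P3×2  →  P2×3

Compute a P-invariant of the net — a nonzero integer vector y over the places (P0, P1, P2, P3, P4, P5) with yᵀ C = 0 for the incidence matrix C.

Incidence matrix C (rows=places, cols=transitions):
       T0   T1   T2   T3   T4
   P0   0    3    0   -3    0
   P1   0   -4    4    1    0
   P2   0    0    0    0    3
   P3   0    3   -3    0   -2
   P4   2    0   -3    0    0
   P5  -2    0    0    0    0

Candidate y = [1, 3, 2, 3, 1, 1]; check y·C column-wise:
  col T0: 1·0 + 3·0 + 2·0 + 3·0 + 1·2 + 1·-2 = 0
  col T1: 1·3 + 3·-4 + 2·0 + 3·3 + 1·0 + 1·0 = 0
  col T2: 1·0 + 3·4 + 2·0 + 3·-3 + 1·-3 + 1·0 = 0
  col T3: 1·-3 + 3·1 + 2·0 + 3·0 + 1·0 + 1·0 = 0
  col T4: 1·0 + 3·0 + 2·3 + 3·-2 + 1·0 + 1·0 = 0

y = (P0:1, P1:3, P2:2, P3:3, P4:1, P5:1)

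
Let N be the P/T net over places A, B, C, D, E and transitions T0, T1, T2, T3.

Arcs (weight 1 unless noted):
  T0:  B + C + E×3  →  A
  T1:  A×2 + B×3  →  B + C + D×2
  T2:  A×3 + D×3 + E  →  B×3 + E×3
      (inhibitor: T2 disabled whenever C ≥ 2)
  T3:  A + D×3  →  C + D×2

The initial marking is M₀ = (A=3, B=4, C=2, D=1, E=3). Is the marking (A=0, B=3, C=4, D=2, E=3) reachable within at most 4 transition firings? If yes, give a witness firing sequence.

NO — not reachable within 4 firings

depth 0: 1 marking
depth 1: 3 markings reached so far
depth 2: 5 markings reached so far
depth 3: 6 markings reached so far
depth 4: 6 markings reached so far
(frontier empty at depth 4; search complete)
target is not among the 6 markings reachable within 4 steps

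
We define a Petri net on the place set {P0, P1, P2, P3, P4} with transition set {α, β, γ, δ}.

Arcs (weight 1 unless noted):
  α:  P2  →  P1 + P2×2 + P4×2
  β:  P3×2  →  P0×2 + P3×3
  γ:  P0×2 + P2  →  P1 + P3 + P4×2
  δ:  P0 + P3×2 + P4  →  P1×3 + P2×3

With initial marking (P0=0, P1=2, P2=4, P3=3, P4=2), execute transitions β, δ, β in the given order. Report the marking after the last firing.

(P0=3, P1=5, P2=7, P3=3, P4=1)

step 1: fire β:  (P0=0, P1=2, P2=4, P3=3, P4=2) → (P0=2, P1=2, P2=4, P3=4, P4=2)
step 2: fire δ:  (P0=2, P1=2, P2=4, P3=4, P4=2) → (P0=1, P1=5, P2=7, P3=2, P4=1)
step 3: fire β:  (P0=1, P1=5, P2=7, P3=2, P4=1) → (P0=3, P1=5, P2=7, P3=3, P4=1)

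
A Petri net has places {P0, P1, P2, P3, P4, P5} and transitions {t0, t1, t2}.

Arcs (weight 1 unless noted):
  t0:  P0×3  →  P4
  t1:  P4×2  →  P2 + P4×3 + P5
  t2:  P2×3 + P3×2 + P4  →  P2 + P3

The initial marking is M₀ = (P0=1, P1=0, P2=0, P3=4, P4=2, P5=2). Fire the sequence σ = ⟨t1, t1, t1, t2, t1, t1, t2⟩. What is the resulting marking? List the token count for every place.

step 1: fire t1:  (P0=1, P1=0, P2=0, P3=4, P4=2, P5=2) → (P0=1, P1=0, P2=1, P3=4, P4=3, P5=3)
step 2: fire t1:  (P0=1, P1=0, P2=1, P3=4, P4=3, P5=3) → (P0=1, P1=0, P2=2, P3=4, P4=4, P5=4)
step 3: fire t1:  (P0=1, P1=0, P2=2, P3=4, P4=4, P5=4) → (P0=1, P1=0, P2=3, P3=4, P4=5, P5=5)
step 4: fire t2:  (P0=1, P1=0, P2=3, P3=4, P4=5, P5=5) → (P0=1, P1=0, P2=1, P3=3, P4=4, P5=5)
step 5: fire t1:  (P0=1, P1=0, P2=1, P3=3, P4=4, P5=5) → (P0=1, P1=0, P2=2, P3=3, P4=5, P5=6)
step 6: fire t1:  (P0=1, P1=0, P2=2, P3=3, P4=5, P5=6) → (P0=1, P1=0, P2=3, P3=3, P4=6, P5=7)
step 7: fire t2:  (P0=1, P1=0, P2=3, P3=3, P4=6, P5=7) → (P0=1, P1=0, P2=1, P3=2, P4=5, P5=7)

(P0=1, P1=0, P2=1, P3=2, P4=5, P5=7)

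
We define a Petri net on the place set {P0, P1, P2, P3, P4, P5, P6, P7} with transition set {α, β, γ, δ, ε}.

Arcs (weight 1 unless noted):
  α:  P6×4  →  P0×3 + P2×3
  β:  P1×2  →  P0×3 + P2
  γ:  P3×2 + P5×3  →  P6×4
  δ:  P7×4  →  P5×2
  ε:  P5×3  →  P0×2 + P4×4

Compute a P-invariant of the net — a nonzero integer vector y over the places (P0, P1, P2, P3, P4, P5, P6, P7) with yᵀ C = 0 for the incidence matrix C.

Incidence matrix C (rows=places, cols=transitions):
        α    β    γ    δ    ε
   P0   3    3    0    0    2
   P1   0   -2    0    0    0
   P2   3    1    0    0    0
   P3   0    0   -2    0    0
   P4   0    0    0    0    4
   P5   0    0   -3    2   -3
   P6  -4    0    4    0    0
   P7   0    0    0   -4    0

Candidate y = [2, 2, -2, 0, -1, 0, 0, 0]; check y·C column-wise:
  col α: 2·3 + 2·0 + -2·3 + -1·0 + 0·-4 = 0
  col β: 2·3 + 2·-2 + -2·1 + -1·0 = 0
  col γ: 2·0 + 2·0 + -2·0 + 0·-2 + -1·0 + 0·-3 + 0·4 = 0
  col δ: 2·0 + 2·0 + -2·0 + -1·0 + 0·2 + 0·-4 = 0
  col ε: 2·2 + 2·0 + -2·0 + -1·4 + 0·-3 = 0

y = (P0:2, P1:2, P2:-2, P3:0, P4:-1, P5:0, P6:0, P7:0)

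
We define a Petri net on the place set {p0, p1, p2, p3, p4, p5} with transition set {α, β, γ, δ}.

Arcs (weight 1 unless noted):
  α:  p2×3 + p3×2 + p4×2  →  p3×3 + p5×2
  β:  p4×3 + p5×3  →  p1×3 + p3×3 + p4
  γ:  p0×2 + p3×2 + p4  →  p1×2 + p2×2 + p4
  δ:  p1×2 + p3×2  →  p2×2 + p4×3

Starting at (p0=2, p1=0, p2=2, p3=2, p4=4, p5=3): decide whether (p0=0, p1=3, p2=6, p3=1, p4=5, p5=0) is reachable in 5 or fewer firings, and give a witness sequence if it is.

YES — reachable via ⟨β, γ, δ⟩ (3 firings)

step 1: fire β:  (p0=2, p1=0, p2=2, p3=2, p4=4, p5=3) → (p0=2, p1=3, p2=2, p3=5, p4=2, p5=0)
step 2: fire γ:  (p0=2, p1=3, p2=2, p3=5, p4=2, p5=0) → (p0=0, p1=5, p2=4, p3=3, p4=2, p5=0)
step 3: fire δ:  (p0=0, p1=5, p2=4, p3=3, p4=2, p5=0) → (p0=0, p1=3, p2=6, p3=1, p4=5, p5=0)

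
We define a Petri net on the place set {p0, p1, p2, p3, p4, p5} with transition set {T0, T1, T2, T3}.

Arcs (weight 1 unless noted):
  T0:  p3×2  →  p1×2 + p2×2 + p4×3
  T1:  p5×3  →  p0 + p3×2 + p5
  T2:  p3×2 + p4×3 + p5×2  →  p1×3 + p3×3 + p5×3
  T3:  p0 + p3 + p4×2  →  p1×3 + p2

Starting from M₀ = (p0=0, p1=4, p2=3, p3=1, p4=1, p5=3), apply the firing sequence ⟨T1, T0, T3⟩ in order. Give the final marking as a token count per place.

step 1: fire T1:  (p0=0, p1=4, p2=3, p3=1, p4=1, p5=3) → (p0=1, p1=4, p2=3, p3=3, p4=1, p5=1)
step 2: fire T0:  (p0=1, p1=4, p2=3, p3=3, p4=1, p5=1) → (p0=1, p1=6, p2=5, p3=1, p4=4, p5=1)
step 3: fire T3:  (p0=1, p1=6, p2=5, p3=1, p4=4, p5=1) → (p0=0, p1=9, p2=6, p3=0, p4=2, p5=1)

(p0=0, p1=9, p2=6, p3=0, p4=2, p5=1)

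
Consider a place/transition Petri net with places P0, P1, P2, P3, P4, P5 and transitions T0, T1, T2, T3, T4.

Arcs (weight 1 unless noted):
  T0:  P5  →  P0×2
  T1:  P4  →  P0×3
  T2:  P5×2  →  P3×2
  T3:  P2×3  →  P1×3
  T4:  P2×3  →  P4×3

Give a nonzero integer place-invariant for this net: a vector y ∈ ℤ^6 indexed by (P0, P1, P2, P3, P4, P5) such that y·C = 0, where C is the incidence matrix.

Incidence matrix C (rows=places, cols=transitions):
       T0   T1   T2   T3   T4
   P0   2    3    0    0    0
   P1   0    0    0    3    0
   P2   0    0    0   -3   -3
   P3   0    0    2    0    0
   P4   0   -1    0    0    3
   P5  -1    0   -2    0    0

Candidate y = [1, 3, 3, 2, 3, 2]; check y·C column-wise:
  col T0: 1·2 + 3·0 + 3·0 + 2·0 + 3·0 + 2·-1 = 0
  col T1: 1·3 + 3·0 + 3·0 + 2·0 + 3·-1 + 2·0 = 0
  col T2: 1·0 + 3·0 + 3·0 + 2·2 + 3·0 + 2·-2 = 0
  col T3: 1·0 + 3·3 + 3·-3 + 2·0 + 3·0 + 2·0 = 0
  col T4: 1·0 + 3·0 + 3·-3 + 2·0 + 3·3 + 2·0 = 0

y = (P0:1, P1:3, P2:3, P3:2, P4:3, P5:2)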